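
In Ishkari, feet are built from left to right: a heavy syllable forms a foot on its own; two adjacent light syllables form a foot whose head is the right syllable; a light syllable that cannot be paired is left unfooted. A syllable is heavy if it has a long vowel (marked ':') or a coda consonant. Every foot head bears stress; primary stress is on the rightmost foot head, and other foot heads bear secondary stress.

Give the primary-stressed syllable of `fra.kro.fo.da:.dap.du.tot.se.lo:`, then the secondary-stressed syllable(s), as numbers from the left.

Weights: 1 fra L, 2 kro L, 3 fo L, 4 da: H, 5 dap H, 6 du L, 7 tot H, 8 se L, 9 lo: H.
Parse left to right (heavy = foot alone; LL = one foot; stranded L unfooted): (fra.ˈkro) fo (ˈda:) (ˈdap) du (ˈtot) se (ˈlo:).
Foot heads: 2, 4, 5, 7, 9.
Primary stress on the rightmost head = syllable 9.
Secondary stress on 2, 4, 5, 7: fra.ˌkro.fo.ˌda:.ˌdap.du.ˌtot.se.ˈlo:.

primary 9, secondary 2, 4, 5, 7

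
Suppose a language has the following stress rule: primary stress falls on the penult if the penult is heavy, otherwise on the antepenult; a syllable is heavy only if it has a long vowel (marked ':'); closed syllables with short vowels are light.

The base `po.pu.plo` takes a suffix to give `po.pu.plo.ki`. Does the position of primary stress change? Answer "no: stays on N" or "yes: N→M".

yes: 1→2

Base `po.pu.plo` (3 syllables):
  Weights: 1 po L, 2 pu L, 3 plo L.
  The penult (syllable 2, pu) is light, so stress falls on the antepenult (syllable 1, po).
  → primary stress on syllable 1.
Suffixed `po.pu.plo.ki` (4 syllables):
  Weights: 2 pu L, 3 plo L, 4 ki L.
  The penult (syllable 3, plo) is light, so stress falls on the antepenult (syllable 2, pu).
  → primary stress on syllable 2.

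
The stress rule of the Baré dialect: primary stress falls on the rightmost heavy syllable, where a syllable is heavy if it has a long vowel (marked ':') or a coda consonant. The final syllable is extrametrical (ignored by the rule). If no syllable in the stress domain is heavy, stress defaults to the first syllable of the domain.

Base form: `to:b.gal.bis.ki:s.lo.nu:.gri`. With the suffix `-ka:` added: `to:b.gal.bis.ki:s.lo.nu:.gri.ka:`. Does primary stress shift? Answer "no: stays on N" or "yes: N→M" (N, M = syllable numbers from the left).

no: stays on 6

Base `to:b.gal.bis.ki:s.lo.nu:.gri` (7 syllables):
  The final syllable (7, gri) is extrametrical; the stress domain is syllables 1–6.
  Weights: 1 to:b H, 2 gal H, 3 bis H, 4 ki:s H, 5 lo L, 6 nu: H.
  Heavy syllables in the domain: 1, 2, 3, 4, 6. The rightmost is syllable 6 (nu:).
  → primary stress on syllable 6.
Suffixed `to:b.gal.bis.ki:s.lo.nu:.gri.ka:` (8 syllables):
  The final syllable (8, ka:) is extrametrical; the stress domain is syllables 1–7.
  Weights: 1 to:b H, 2 gal H, 3 bis H, 4 ki:s H, 5 lo L, 6 nu: H, 7 gri L.
  Heavy syllables in the domain: 1, 2, 3, 4, 6. The rightmost is syllable 6 (nu:).
  → primary stress on syllable 6.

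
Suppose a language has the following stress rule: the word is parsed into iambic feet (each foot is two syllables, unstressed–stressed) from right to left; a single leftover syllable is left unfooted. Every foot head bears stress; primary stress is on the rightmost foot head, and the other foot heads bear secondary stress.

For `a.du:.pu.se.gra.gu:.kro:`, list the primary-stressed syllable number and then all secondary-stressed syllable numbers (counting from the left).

primary 7, secondary 3, 5

Parse right to left into iambic (σˈσ) feet: a (du:.ˈpu) (se.ˈgra) (gu:.ˈkro:). Syllable 1 is left unfooted.
Foot heads (stressed positions): 3, 5, 7.
End Rule Rightmost: primary stress on the rightmost head = syllable 7.
Secondary stress on 3, 5: a.du:.ˌpu.se.ˌgra.gu:.ˈkro:.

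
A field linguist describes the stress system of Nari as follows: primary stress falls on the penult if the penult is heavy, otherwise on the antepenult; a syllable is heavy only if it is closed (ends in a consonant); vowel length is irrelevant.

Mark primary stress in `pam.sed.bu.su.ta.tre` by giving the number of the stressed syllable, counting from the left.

4

Weights: 4 su L, 5 ta L, 6 tre L.
The penult (syllable 5, ta) is light, so stress falls on the antepenult (syllable 4, su).
Primary stress: syllable 4 → pam.sed.bu.ˈsu.ta.tre.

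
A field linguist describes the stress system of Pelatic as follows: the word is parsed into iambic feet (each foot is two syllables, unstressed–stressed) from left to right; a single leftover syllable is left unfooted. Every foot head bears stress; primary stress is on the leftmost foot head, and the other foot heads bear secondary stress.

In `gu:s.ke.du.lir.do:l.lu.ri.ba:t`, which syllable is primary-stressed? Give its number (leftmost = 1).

Parse left to right into iambic (σˈσ) feet: (gu:s.ˈke) (du.ˈlir) (do:l.ˈlu) (ri.ˈba:t).
Foot heads (stressed positions): 2, 4, 6, 8.
End Rule Leftmost: primary stress on the leftmost head = syllable 2.
Primary stress: syllable 2 → gu:s.ˈke.du.lir.do:l.lu.ri.ba:t.

2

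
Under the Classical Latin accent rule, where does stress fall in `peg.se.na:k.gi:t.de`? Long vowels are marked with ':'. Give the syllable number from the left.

Classical Latin: stress the penult if heavy (long vowel or closed), else the antepenult.
Weights: 3 na:k H, 4 gi:t H, 5 de L.
The penult (syllable 4, gi:t) is heavy, so it takes stress.
Stress on syllable 4: peg.se.na:k.ˈgi:t.de.

4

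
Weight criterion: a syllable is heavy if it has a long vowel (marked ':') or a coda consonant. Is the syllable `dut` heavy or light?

heavy

`dut`: short vowel, closed (coda /t/). Closed → heavy.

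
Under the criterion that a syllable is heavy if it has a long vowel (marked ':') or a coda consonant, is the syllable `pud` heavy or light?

heavy

`pud`: short vowel, closed (coda /d/). Closed → heavy.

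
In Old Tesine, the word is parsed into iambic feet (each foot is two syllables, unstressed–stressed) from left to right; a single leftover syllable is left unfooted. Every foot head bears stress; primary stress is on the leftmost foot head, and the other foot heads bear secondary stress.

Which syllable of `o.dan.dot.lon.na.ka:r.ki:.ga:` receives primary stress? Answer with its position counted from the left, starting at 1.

2

Parse left to right into iambic (σˈσ) feet: (o.ˈdan) (dot.ˈlon) (na.ˈka:r) (ki:.ˈga:).
Foot heads (stressed positions): 2, 4, 6, 8.
End Rule Leftmost: primary stress on the leftmost head = syllable 2.
Primary stress: syllable 2 → o.ˈdan.dot.lon.na.ka:r.ki:.ga:.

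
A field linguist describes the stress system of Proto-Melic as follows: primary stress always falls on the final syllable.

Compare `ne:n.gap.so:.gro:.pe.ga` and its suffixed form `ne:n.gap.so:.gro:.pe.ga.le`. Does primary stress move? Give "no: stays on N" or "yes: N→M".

yes: 6→7

Base `ne:n.gap.so:.gro:.pe.ga` (6 syllables):
  The word has 6 syllables; the final syllable is syllable 6 (ga).
  → primary stress on syllable 6.
Suffixed `ne:n.gap.so:.gro:.pe.ga.le` (7 syllables):
  The word has 7 syllables; the final syllable is syllable 7 (le).
  → primary stress on syllable 7.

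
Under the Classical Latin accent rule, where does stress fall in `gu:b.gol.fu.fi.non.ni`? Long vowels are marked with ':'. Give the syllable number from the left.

Classical Latin: stress the penult if heavy (long vowel or closed), else the antepenult.
Weights: 4 fi L, 5 non H, 6 ni L.
The penult (syllable 5, non) is heavy, so it takes stress.
Stress on syllable 5: gu:b.gol.fu.fi.ˈnon.ni.

5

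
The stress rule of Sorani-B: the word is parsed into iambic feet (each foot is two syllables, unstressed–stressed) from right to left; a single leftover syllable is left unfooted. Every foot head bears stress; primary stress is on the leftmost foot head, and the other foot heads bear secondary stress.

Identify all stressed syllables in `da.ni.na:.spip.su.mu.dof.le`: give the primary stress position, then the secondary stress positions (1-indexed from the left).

Parse right to left into iambic (σˈσ) feet: (da.ˈni) (na:.ˈspip) (su.ˈmu) (dof.ˈle).
Foot heads (stressed positions): 2, 4, 6, 8.
End Rule Leftmost: primary stress on the leftmost head = syllable 2.
Secondary stress on 4, 6, 8: da.ˈni.na:.ˌspip.su.ˌmu.dof.ˌle.

primary 2, secondary 4, 6, 8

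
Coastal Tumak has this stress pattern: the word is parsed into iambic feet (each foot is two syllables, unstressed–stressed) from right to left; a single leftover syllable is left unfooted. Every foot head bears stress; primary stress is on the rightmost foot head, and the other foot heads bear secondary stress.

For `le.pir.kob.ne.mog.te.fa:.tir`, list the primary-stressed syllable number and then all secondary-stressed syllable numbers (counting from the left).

primary 8, secondary 2, 4, 6

Parse right to left into iambic (σˈσ) feet: (le.ˈpir) (kob.ˈne) (mog.ˈte) (fa:.ˈtir).
Foot heads (stressed positions): 2, 4, 6, 8.
End Rule Rightmost: primary stress on the rightmost head = syllable 8.
Secondary stress on 2, 4, 6: le.ˌpir.kob.ˌne.mog.ˌte.fa:.ˈtir.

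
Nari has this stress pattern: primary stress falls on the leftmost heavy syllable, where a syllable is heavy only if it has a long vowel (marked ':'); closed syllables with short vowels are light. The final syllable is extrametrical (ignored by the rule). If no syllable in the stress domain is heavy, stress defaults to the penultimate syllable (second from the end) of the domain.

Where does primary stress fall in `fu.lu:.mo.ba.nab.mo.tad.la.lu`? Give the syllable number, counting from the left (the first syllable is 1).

2

The final syllable (9, lu) is extrametrical; the stress domain is syllables 1–8.
Weights: 1 fu L, 2 lu: H, 3 mo L, 4 ba L, 5 nab L, 6 mo L, 7 tad L, 8 la L.
Heavy syllables in the domain: 2. The leftmost is syllable 2 (lu:).
Primary stress: syllable 2 → fu.ˈlu:.mo.ba.nab.mo.tad.la.lu.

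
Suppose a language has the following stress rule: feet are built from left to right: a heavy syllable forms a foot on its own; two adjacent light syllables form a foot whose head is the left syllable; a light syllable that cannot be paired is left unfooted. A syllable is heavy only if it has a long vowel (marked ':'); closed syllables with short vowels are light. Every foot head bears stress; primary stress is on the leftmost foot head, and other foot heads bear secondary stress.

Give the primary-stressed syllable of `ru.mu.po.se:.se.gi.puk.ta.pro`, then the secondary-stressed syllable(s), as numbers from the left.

primary 1, secondary 4, 5, 7

Weights: 1 ru L, 2 mu L, 3 po L, 4 se: H, 5 se L, 6 gi L, 7 puk L, 8 ta L, 9 pro L.
Parse left to right (heavy = foot alone; LL = one foot; stranded L unfooted): (ˈru.mu) po (ˈse:) (ˈse.gi) (ˈpuk.ta) pro.
Foot heads: 1, 4, 5, 7.
Primary stress on the leftmost head = syllable 1.
Secondary stress on 4, 5, 7: ˈru.mu.po.ˌse:.ˌse.gi.ˌpuk.ta.pro.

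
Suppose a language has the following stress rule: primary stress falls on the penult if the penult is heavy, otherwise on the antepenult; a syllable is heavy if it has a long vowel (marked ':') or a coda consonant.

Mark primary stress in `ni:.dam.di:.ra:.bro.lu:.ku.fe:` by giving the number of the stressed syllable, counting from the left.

Weights: 6 lu: H, 7 ku L, 8 fe: H.
The penult (syllable 7, ku) is light, so stress falls on the antepenult (syllable 6, lu:).
Primary stress: syllable 6 → ni:.dam.di:.ra:.bro.ˈlu:.ku.fe:.

6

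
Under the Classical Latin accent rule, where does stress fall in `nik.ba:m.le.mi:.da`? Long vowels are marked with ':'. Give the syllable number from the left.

Classical Latin: stress the penult if heavy (long vowel or closed), else the antepenult.
Weights: 3 le L, 4 mi: H, 5 da L.
The penult (syllable 4, mi:) is heavy, so it takes stress.
Stress on syllable 4: nik.ba:m.le.ˈmi:.da.

4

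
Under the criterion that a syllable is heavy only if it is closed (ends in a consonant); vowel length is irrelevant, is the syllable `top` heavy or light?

`top`: short vowel, closed (coda /p/). Closed (coda /p/) → heavy.

heavy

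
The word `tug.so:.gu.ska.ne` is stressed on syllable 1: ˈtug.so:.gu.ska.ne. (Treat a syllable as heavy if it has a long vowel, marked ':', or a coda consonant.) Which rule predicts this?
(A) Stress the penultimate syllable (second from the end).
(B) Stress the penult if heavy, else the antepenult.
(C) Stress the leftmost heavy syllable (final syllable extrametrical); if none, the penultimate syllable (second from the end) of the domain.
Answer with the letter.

C

Rule A → syllable 4 (observed: 1).
Rule B → syllable 3 (observed: 1).
Rule C → syllable 1 ✓.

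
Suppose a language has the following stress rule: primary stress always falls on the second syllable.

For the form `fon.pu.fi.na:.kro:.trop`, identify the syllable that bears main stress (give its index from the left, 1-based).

The word has 6 syllables; the second syllable is syllable 2 (pu).
Primary stress: syllable 2 → fon.ˈpu.fi.na:.kro:.trop.

2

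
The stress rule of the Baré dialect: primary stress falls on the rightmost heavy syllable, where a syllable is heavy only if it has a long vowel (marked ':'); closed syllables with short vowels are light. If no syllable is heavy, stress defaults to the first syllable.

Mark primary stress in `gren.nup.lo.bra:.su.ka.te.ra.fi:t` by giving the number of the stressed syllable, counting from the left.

9

Weights: 1 gren L, 2 nup L, 3 lo L, 4 bra: H, 5 su L, 6 ka L, 7 te L, 8 ra L, 9 fi:t H.
Heavy syllables in the domain: 4, 9. The rightmost is syllable 9 (fi:t).
Primary stress: syllable 9 → gren.nup.lo.bra:.su.ka.te.ra.ˈfi:t.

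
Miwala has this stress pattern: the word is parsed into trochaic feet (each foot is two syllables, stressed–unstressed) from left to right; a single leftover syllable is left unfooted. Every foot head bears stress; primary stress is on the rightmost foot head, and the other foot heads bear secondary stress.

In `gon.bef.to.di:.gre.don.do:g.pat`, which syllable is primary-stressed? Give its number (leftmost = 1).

Parse left to right into trochaic (ˈσσ) feet: (ˈgon.bef) (ˈto.di:) (ˈgre.don) (ˈdo:g.pat).
Foot heads (stressed positions): 1, 3, 5, 7.
End Rule Rightmost: primary stress on the rightmost head = syllable 7.
Primary stress: syllable 7 → gon.bef.to.di:.gre.don.ˈdo:g.pat.

7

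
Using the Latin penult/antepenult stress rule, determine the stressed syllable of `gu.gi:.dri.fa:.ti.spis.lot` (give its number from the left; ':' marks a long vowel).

Classical Latin: stress the penult if heavy (long vowel or closed), else the antepenult.
Weights: 5 ti L, 6 spis H, 7 lot H.
The penult (syllable 6, spis) is heavy, so it takes stress.
Stress on syllable 6: gu.gi:.dri.fa:.ti.ˈspis.lot.

6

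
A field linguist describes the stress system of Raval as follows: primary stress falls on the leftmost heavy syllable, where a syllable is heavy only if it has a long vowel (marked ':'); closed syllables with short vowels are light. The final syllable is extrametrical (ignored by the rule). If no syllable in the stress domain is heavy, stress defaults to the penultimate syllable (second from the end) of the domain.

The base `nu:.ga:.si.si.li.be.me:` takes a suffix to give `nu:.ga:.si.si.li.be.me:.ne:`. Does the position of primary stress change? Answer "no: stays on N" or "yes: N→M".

no: stays on 1

Base `nu:.ga:.si.si.li.be.me:` (7 syllables):
  The final syllable (7, me:) is extrametrical; the stress domain is syllables 1–6.
  Weights: 1 nu: H, 2 ga: H, 3 si L, 4 si L, 5 li L, 6 be L.
  Heavy syllables in the domain: 1, 2. The leftmost is syllable 1 (nu:).
  → primary stress on syllable 1.
Suffixed `nu:.ga:.si.si.li.be.me:.ne:` (8 syllables):
  The final syllable (8, ne:) is extrametrical; the stress domain is syllables 1–7.
  Weights: 1 nu: H, 2 ga: H, 3 si L, 4 si L, 5 li L, 6 be L, 7 me: H.
  Heavy syllables in the domain: 1, 2, 7. The leftmost is syllable 1 (nu:).
  → primary stress on syllable 1.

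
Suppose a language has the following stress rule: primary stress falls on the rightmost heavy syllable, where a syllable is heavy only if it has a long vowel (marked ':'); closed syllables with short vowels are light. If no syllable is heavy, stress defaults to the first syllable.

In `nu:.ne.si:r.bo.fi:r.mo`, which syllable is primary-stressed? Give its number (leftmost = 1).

Weights: 1 nu: H, 2 ne L, 3 si:r H, 4 bo L, 5 fi:r H, 6 mo L.
Heavy syllables in the domain: 1, 3, 5. The rightmost is syllable 5 (fi:r).
Primary stress: syllable 5 → nu:.ne.si:r.bo.ˈfi:r.mo.

5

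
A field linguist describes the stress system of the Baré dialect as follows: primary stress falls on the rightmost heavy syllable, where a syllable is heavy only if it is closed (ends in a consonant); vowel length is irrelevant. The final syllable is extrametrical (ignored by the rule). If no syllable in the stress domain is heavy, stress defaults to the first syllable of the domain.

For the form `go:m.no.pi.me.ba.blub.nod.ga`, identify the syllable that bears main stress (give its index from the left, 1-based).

The final syllable (8, ga) is extrametrical; the stress domain is syllables 1–7.
Weights: 1 go:m H, 2 no L, 3 pi L, 4 me L, 5 ba L, 6 blub H, 7 nod H.
Heavy syllables in the domain: 1, 6, 7. The rightmost is syllable 7 (nod).
Primary stress: syllable 7 → go:m.no.pi.me.ba.blub.ˈnod.ga.

7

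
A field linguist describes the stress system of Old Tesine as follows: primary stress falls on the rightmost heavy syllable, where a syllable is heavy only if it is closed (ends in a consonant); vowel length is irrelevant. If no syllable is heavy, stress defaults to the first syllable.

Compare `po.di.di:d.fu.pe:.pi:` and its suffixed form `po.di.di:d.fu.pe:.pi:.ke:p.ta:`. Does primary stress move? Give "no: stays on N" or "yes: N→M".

Base `po.di.di:d.fu.pe:.pi:` (6 syllables):
  Weights: 1 po L, 2 di L, 3 di:d H, 4 fu L, 5 pe: L, 6 pi: L.
  Heavy syllables in the domain: 3. The rightmost is syllable 3 (di:d).
  → primary stress on syllable 3.
Suffixed `po.di.di:d.fu.pe:.pi:.ke:p.ta:` (8 syllables):
  Weights: 1 po L, 2 di L, 3 di:d H, 4 fu L, 5 pe: L, 6 pi: L, 7 ke:p H, 8 ta: L.
  Heavy syllables in the domain: 3, 7. The rightmost is syllable 7 (ke:p).
  → primary stress on syllable 7.

yes: 3→7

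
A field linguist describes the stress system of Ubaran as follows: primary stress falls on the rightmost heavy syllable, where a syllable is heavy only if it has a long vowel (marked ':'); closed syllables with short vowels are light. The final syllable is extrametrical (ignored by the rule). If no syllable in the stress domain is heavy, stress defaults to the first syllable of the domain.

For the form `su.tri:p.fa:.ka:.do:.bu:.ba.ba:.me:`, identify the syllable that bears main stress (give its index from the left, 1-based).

The final syllable (9, me:) is extrametrical; the stress domain is syllables 1–8.
Weights: 1 su L, 2 tri:p H, 3 fa: H, 4 ka: H, 5 do: H, 6 bu: H, 7 ba L, 8 ba: H.
Heavy syllables in the domain: 2, 3, 4, 5, 6, 8. The rightmost is syllable 8 (ba:).
Primary stress: syllable 8 → su.tri:p.fa:.ka:.do:.bu:.ba.ˈba:.me:.

8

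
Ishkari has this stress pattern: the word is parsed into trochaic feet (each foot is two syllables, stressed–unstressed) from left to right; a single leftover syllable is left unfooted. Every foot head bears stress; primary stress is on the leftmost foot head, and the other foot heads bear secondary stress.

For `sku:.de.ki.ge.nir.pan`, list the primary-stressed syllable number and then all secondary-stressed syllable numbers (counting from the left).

primary 1, secondary 3, 5

Parse left to right into trochaic (ˈσσ) feet: (ˈsku:.de) (ˈki.ge) (ˈnir.pan).
Foot heads (stressed positions): 1, 3, 5.
End Rule Leftmost: primary stress on the leftmost head = syllable 1.
Secondary stress on 3, 5: ˈsku:.de.ˌki.ge.ˌnir.pan.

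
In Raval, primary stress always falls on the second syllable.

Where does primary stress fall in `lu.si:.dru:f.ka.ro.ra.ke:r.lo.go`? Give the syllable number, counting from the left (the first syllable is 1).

2

The word has 9 syllables; the second syllable is syllable 2 (si:).
Primary stress: syllable 2 → lu.ˈsi:.dru:f.ka.ro.ra.ke:r.lo.go.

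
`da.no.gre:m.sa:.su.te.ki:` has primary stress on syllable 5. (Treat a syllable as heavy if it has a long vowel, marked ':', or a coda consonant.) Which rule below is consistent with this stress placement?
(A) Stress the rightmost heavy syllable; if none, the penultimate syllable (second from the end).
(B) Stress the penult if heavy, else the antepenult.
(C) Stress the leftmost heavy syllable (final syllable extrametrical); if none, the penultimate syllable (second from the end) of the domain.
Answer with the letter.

B

Rule A → syllable 7 (observed: 5).
Rule B → syllable 5 ✓.
Rule C → syllable 3 (observed: 5).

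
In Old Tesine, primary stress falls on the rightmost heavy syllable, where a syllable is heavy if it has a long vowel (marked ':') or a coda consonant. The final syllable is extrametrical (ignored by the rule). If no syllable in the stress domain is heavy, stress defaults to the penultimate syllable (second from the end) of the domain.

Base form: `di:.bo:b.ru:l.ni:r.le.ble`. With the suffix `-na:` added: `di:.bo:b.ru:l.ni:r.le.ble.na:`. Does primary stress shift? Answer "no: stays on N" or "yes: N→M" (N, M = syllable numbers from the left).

Base `di:.bo:b.ru:l.ni:r.le.ble` (6 syllables):
  The final syllable (6, ble) is extrametrical; the stress domain is syllables 1–5.
  Weights: 1 di: H, 2 bo:b H, 3 ru:l H, 4 ni:r H, 5 le L.
  Heavy syllables in the domain: 1, 2, 3, 4. The rightmost is syllable 4 (ni:r).
  → primary stress on syllable 4.
Suffixed `di:.bo:b.ru:l.ni:r.le.ble.na:` (7 syllables):
  The final syllable (7, na:) is extrametrical; the stress domain is syllables 1–6.
  Weights: 1 di: H, 2 bo:b H, 3 ru:l H, 4 ni:r H, 5 le L, 6 ble L.
  Heavy syllables in the domain: 1, 2, 3, 4. The rightmost is syllable 4 (ni:r).
  → primary stress on syllable 4.

no: stays on 4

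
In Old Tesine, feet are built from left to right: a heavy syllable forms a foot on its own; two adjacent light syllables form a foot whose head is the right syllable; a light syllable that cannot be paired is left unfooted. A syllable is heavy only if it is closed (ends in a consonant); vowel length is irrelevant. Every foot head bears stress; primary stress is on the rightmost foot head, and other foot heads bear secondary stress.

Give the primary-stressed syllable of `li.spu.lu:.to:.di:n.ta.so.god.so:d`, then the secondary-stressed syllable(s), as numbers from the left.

primary 9, secondary 2, 4, 5, 7, 8

Weights: 1 li L, 2 spu L, 3 lu: L, 4 to: L, 5 di:n H, 6 ta L, 7 so L, 8 god H, 9 so:d H.
Parse left to right (heavy = foot alone; LL = one foot; stranded L unfooted): (li.ˈspu) (lu:.ˈto:) (ˈdi:n) (ta.ˈso) (ˈgod) (ˈso:d).
Foot heads: 2, 4, 5, 7, 8, 9.
Primary stress on the rightmost head = syllable 9.
Secondary stress on 2, 4, 5, 7, 8: li.ˌspu.lu:.ˌto:.ˌdi:n.ta.ˌso.ˌgod.ˈso:d.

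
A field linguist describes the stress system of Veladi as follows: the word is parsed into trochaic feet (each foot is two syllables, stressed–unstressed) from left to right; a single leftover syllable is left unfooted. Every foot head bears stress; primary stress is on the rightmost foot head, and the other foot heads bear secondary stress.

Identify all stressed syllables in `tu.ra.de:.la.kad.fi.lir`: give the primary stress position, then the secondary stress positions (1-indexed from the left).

Parse left to right into trochaic (ˈσσ) feet: (ˈtu.ra) (ˈde:.la) (ˈkad.fi) lir. Syllable 7 is left unfooted.
Foot heads (stressed positions): 1, 3, 5.
End Rule Rightmost: primary stress on the rightmost head = syllable 5.
Secondary stress on 1, 3: ˌtu.ra.ˌde:.la.ˈkad.fi.lir.

primary 5, secondary 1, 3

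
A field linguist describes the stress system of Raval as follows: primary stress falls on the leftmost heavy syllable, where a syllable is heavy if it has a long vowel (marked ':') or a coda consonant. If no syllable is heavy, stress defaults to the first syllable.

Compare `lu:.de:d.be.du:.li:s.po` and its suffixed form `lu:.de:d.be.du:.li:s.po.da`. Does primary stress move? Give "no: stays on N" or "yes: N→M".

no: stays on 1

Base `lu:.de:d.be.du:.li:s.po` (6 syllables):
  Weights: 1 lu: H, 2 de:d H, 3 be L, 4 du: H, 5 li:s H, 6 po L.
  Heavy syllables in the domain: 1, 2, 4, 5. The leftmost is syllable 1 (lu:).
  → primary stress on syllable 1.
Suffixed `lu:.de:d.be.du:.li:s.po.da` (7 syllables):
  Weights: 1 lu: H, 2 de:d H, 3 be L, 4 du: H, 5 li:s H, 6 po L, 7 da L.
  Heavy syllables in the domain: 1, 2, 4, 5. The leftmost is syllable 1 (lu:).
  → primary stress on syllable 1.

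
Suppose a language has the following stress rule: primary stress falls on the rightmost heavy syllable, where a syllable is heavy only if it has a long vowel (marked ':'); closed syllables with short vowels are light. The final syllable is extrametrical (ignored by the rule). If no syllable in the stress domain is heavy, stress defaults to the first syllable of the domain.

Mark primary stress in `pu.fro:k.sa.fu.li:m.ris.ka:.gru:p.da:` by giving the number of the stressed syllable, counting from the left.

The final syllable (9, da:) is extrametrical; the stress domain is syllables 1–8.
Weights: 1 pu L, 2 fro:k H, 3 sa L, 4 fu L, 5 li:m H, 6 ris L, 7 ka: H, 8 gru:p H.
Heavy syllables in the domain: 2, 5, 7, 8. The rightmost is syllable 8 (gru:p).
Primary stress: syllable 8 → pu.fro:k.sa.fu.li:m.ris.ka:.ˈgru:p.da:.

8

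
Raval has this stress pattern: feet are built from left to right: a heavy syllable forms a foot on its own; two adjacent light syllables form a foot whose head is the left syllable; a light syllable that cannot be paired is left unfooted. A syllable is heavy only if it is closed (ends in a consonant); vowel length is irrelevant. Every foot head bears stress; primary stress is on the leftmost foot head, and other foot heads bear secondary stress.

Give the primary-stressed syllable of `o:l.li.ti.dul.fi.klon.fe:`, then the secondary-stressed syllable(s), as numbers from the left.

primary 1, secondary 2, 4, 6

Weights: 1 o:l H, 2 li L, 3 ti L, 4 dul H, 5 fi L, 6 klon H, 7 fe: L.
Parse left to right (heavy = foot alone; LL = one foot; stranded L unfooted): (ˈo:l) (ˈli.ti) (ˈdul) fi (ˈklon) fe:.
Foot heads: 1, 2, 4, 6.
Primary stress on the leftmost head = syllable 1.
Secondary stress on 2, 4, 6: ˈo:l.ˌli.ti.ˌdul.fi.ˌklon.fe:.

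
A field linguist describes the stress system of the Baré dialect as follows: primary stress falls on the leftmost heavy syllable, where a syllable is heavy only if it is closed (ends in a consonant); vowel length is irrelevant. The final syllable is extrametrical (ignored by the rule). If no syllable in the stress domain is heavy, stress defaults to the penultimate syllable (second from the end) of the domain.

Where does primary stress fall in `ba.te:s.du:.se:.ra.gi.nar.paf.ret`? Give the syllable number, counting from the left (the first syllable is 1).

2

The final syllable (9, ret) is extrametrical; the stress domain is syllables 1–8.
Weights: 1 ba L, 2 te:s H, 3 du: L, 4 se: L, 5 ra L, 6 gi L, 7 nar H, 8 paf H.
Heavy syllables in the domain: 2, 7, 8. The leftmost is syllable 2 (te:s).
Primary stress: syllable 2 → ba.ˈte:s.du:.se:.ra.gi.nar.paf.ret.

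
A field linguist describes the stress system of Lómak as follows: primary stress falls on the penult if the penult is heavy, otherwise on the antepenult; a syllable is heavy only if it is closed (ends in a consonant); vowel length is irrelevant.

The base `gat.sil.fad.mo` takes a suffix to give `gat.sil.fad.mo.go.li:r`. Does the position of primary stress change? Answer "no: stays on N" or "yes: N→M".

yes: 3→4

Base `gat.sil.fad.mo` (4 syllables):
  Weights: 2 sil H, 3 fad H, 4 mo L.
  The penult (syllable 3, fad) is heavy, so it takes stress.
  → primary stress on syllable 3.
Suffixed `gat.sil.fad.mo.go.li:r` (6 syllables):
  Weights: 4 mo L, 5 go L, 6 li:r H.
  The penult (syllable 5, go) is light, so stress falls on the antepenult (syllable 4, mo).
  → primary stress on syllable 4.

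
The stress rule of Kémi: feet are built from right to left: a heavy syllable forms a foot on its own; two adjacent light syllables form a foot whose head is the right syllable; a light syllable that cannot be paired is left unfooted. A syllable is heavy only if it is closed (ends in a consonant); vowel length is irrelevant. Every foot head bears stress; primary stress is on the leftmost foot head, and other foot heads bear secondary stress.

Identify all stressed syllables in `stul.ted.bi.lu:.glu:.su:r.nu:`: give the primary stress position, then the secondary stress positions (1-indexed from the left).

Weights: 1 stul H, 2 ted H, 3 bi L, 4 lu: L, 5 glu: L, 6 su:r H, 7 nu: L.
Parse right to left (heavy = foot alone; LL = one foot; stranded L unfooted): (ˈstul) (ˈted) bi (lu:.ˈglu:) (ˈsu:r) nu:.
Foot heads: 1, 2, 5, 6.
Primary stress on the leftmost head = syllable 1.
Secondary stress on 2, 5, 6: ˈstul.ˌted.bi.lu:.ˌglu:.ˌsu:r.nu:.

primary 1, secondary 2, 5, 6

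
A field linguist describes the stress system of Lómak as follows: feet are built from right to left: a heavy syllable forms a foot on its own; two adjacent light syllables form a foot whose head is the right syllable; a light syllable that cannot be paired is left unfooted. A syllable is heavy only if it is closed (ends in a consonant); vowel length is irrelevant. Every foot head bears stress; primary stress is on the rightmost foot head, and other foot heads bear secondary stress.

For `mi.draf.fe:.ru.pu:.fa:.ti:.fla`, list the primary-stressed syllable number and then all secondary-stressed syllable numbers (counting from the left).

primary 8, secondary 2, 4, 6

Weights: 1 mi L, 2 draf H, 3 fe: L, 4 ru L, 5 pu: L, 6 fa: L, 7 ti: L, 8 fla L.
Parse right to left (heavy = foot alone; LL = one foot; stranded L unfooted): mi (ˈdraf) (fe:.ˈru) (pu:.ˈfa:) (ti:.ˈfla).
Foot heads: 2, 4, 6, 8.
Primary stress on the rightmost head = syllable 8.
Secondary stress on 2, 4, 6: mi.ˌdraf.fe:.ˌru.pu:.ˌfa:.ti:.ˈfla.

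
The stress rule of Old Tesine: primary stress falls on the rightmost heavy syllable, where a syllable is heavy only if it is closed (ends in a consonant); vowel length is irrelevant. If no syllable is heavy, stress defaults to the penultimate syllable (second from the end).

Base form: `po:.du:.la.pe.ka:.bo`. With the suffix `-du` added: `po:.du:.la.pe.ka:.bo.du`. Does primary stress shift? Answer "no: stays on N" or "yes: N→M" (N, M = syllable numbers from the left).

yes: 5→6

Base `po:.du:.la.pe.ka:.bo` (6 syllables):
  Weights: 1 po: L, 2 du: L, 3 la L, 4 pe L, 5 ka: L, 6 bo L.
  No heavy syllable in the domain; default to the penultimate syllable (second from the end) = syllable 5.
  → primary stress on syllable 5.
Suffixed `po:.du:.la.pe.ka:.bo.du` (7 syllables):
  Weights: 1 po: L, 2 du: L, 3 la L, 4 pe L, 5 ka: L, 6 bo L, 7 du L.
  No heavy syllable in the domain; default to the penultimate syllable (second from the end) = syllable 6.
  → primary stress on syllable 6.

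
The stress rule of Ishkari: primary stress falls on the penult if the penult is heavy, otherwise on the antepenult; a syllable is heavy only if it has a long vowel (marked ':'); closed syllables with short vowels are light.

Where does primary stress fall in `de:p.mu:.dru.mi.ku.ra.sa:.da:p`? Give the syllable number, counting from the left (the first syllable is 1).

Weights: 6 ra L, 7 sa: H, 8 da:p H.
The penult (syllable 7, sa:) is heavy, so it takes stress.
Primary stress: syllable 7 → de:p.mu:.dru.mi.ku.ra.ˈsa:.da:p.

7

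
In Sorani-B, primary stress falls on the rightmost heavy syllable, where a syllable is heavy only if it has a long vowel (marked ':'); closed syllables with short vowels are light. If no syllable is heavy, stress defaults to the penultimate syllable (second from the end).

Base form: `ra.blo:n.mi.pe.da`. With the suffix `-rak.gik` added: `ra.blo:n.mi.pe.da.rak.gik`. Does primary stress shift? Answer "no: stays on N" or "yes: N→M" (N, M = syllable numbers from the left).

no: stays on 2

Base `ra.blo:n.mi.pe.da` (5 syllables):
  Weights: 1 ra L, 2 blo:n H, 3 mi L, 4 pe L, 5 da L.
  Heavy syllables in the domain: 2. The rightmost is syllable 2 (blo:n).
  → primary stress on syllable 2.
Suffixed `ra.blo:n.mi.pe.da.rak.gik` (7 syllables):
  Weights: 1 ra L, 2 blo:n H, 3 mi L, 4 pe L, 5 da L, 6 rak L, 7 gik L.
  Heavy syllables in the domain: 2. The rightmost is syllable 2 (blo:n).
  → primary stress on syllable 2.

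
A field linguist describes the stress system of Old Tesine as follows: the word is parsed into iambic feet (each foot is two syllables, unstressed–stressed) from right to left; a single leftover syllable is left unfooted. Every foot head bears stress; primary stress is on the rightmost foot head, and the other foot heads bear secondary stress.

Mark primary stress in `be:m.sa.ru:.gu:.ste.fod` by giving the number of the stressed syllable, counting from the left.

6

Parse right to left into iambic (σˈσ) feet: (be:m.ˈsa) (ru:.ˈgu:) (ste.ˈfod).
Foot heads (stressed positions): 2, 4, 6.
End Rule Rightmost: primary stress on the rightmost head = syllable 6.
Primary stress: syllable 6 → be:m.sa.ru:.gu:.ste.ˈfod.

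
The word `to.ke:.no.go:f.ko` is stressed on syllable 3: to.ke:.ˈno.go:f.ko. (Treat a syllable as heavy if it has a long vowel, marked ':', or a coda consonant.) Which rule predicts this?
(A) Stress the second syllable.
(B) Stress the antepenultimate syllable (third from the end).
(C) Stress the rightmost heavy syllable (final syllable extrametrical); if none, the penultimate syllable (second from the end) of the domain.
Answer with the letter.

Rule A → syllable 2 (observed: 3).
Rule B → syllable 3 ✓.
Rule C → syllable 4 (observed: 3).

B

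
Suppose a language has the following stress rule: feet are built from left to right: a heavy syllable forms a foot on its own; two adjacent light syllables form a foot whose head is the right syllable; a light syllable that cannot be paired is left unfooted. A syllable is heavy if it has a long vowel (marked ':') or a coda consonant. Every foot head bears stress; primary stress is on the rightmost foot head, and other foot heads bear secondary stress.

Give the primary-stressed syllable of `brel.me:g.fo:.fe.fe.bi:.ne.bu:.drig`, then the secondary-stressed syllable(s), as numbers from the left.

Weights: 1 brel H, 2 me:g H, 3 fo: H, 4 fe L, 5 fe L, 6 bi: H, 7 ne L, 8 bu: H, 9 drig H.
Parse left to right (heavy = foot alone; LL = one foot; stranded L unfooted): (ˈbrel) (ˈme:g) (ˈfo:) (fe.ˈfe) (ˈbi:) ne (ˈbu:) (ˈdrig).
Foot heads: 1, 2, 3, 5, 6, 8, 9.
Primary stress on the rightmost head = syllable 9.
Secondary stress on 1, 2, 3, 5, 6, 8: ˌbrel.ˌme:g.ˌfo:.fe.ˌfe.ˌbi:.ne.ˌbu:.ˈdrig.

primary 9, secondary 1, 2, 3, 5, 6, 8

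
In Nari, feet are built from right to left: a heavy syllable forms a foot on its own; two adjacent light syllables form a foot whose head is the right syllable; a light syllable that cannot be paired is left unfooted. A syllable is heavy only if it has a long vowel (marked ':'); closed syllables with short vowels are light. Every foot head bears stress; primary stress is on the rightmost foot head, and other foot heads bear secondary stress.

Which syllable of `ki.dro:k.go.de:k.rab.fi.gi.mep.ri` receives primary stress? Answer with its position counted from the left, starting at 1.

Weights: 1 ki L, 2 dro:k H, 3 go L, 4 de:k H, 5 rab L, 6 fi L, 7 gi L, 8 mep L, 9 ri L.
Parse right to left (heavy = foot alone; LL = one foot; stranded L unfooted): ki (ˈdro:k) go (ˈde:k) rab (fi.ˈgi) (mep.ˈri).
Foot heads: 2, 4, 7, 9.
Primary stress on the rightmost head = syllable 9.
Primary stress: syllable 9 → ki.dro:k.go.de:k.rab.fi.gi.mep.ˈri.

9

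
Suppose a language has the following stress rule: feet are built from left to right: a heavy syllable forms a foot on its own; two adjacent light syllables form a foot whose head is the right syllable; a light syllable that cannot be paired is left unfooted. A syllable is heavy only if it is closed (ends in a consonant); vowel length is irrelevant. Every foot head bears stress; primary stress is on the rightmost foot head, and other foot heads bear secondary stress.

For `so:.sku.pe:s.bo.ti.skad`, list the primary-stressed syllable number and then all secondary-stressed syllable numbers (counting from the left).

Weights: 1 so: L, 2 sku L, 3 pe:s H, 4 bo L, 5 ti L, 6 skad H.
Parse left to right (heavy = foot alone; LL = one foot; stranded L unfooted): (so:.ˈsku) (ˈpe:s) (bo.ˈti) (ˈskad).
Foot heads: 2, 3, 5, 6.
Primary stress on the rightmost head = syllable 6.
Secondary stress on 2, 3, 5: so:.ˌsku.ˌpe:s.bo.ˌti.ˈskad.

primary 6, secondary 2, 3, 5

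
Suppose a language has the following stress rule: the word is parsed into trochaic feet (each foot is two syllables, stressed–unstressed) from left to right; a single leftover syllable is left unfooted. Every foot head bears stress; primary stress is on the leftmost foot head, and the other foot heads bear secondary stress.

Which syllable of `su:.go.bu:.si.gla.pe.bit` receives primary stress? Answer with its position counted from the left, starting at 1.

Parse left to right into trochaic (ˈσσ) feet: (ˈsu:.go) (ˈbu:.si) (ˈgla.pe) bit. Syllable 7 is left unfooted.
Foot heads (stressed positions): 1, 3, 5.
End Rule Leftmost: primary stress on the leftmost head = syllable 1.
Primary stress: syllable 1 → ˈsu:.go.bu:.si.gla.pe.bit.

1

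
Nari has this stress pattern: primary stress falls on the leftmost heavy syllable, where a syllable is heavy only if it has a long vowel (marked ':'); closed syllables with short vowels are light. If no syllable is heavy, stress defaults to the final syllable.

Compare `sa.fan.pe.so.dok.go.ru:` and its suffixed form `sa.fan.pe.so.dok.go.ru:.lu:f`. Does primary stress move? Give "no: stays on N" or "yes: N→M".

Base `sa.fan.pe.so.dok.go.ru:` (7 syllables):
  Weights: 1 sa L, 2 fan L, 3 pe L, 4 so L, 5 dok L, 6 go L, 7 ru: H.
  Heavy syllables in the domain: 7. The leftmost is syllable 7 (ru:).
  → primary stress on syllable 7.
Suffixed `sa.fan.pe.so.dok.go.ru:.lu:f` (8 syllables):
  Weights: 1 sa L, 2 fan L, 3 pe L, 4 so L, 5 dok L, 6 go L, 7 ru: H, 8 lu:f H.
  Heavy syllables in the domain: 7, 8. The leftmost is syllable 7 (ru:).
  → primary stress on syllable 7.

no: stays on 7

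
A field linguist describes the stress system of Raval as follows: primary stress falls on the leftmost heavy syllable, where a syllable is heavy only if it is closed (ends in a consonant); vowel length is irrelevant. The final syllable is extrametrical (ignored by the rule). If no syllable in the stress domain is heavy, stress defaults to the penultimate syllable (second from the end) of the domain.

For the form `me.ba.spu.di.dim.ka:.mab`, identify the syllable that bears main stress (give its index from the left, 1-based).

5

The final syllable (7, mab) is extrametrical; the stress domain is syllables 1–6.
Weights: 1 me L, 2 ba L, 3 spu L, 4 di L, 5 dim H, 6 ka: L.
Heavy syllables in the domain: 5. The leftmost is syllable 5 (dim).
Primary stress: syllable 5 → me.ba.spu.di.ˈdim.ka:.mab.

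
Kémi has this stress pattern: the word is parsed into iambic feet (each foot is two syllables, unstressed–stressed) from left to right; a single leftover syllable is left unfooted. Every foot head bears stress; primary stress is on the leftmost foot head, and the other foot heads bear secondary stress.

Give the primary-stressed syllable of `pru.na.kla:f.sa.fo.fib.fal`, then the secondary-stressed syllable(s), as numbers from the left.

Parse left to right into iambic (σˈσ) feet: (pru.ˈna) (kla:f.ˈsa) (fo.ˈfib) fal. Syllable 7 is left unfooted.
Foot heads (stressed positions): 2, 4, 6.
End Rule Leftmost: primary stress on the leftmost head = syllable 2.
Secondary stress on 4, 6: pru.ˈna.kla:f.ˌsa.fo.ˌfib.fal.

primary 2, secondary 4, 6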